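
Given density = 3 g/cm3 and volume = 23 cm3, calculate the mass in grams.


Using mass = density * volume
Density = 3 g/cm3
Volume = 23 cm3
Mass = 3 * 23
= 69 g

69


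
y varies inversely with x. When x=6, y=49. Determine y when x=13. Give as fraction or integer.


Inverse proportion: y = k/x
Find k: k = 6 * 49 = 294
Compute y at x=13: y = 294/13
y = 294/13

294/13


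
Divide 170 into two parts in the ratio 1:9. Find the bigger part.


Total parts = 1 + 9 = 10
Value per part = 170 / 10 = 17
First share = 1 * 17 = 17
Second share = 9 * 17 = 153
Larger share = 153

153


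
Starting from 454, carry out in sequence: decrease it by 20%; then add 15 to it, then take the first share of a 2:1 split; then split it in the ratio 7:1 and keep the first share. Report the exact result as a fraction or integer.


Start with 454.
Step 1: Decrease by 20%: 454 * 80/100 = 1816/5
Step 2: Add 15: 1816/5+15=1891/5; split 2:1 first = 1891/5*2/3 = 3782/15
Step 3: Split 7:1, first share = 3782/15 * 7/8 = 13237/60
Final result = 13237/60

13237/60


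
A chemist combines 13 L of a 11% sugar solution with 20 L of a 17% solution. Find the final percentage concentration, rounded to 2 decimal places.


Solute in mixture 1 = 11% of 13 L = 13*11/100 = 143/100 L
Solute in mixture 2 = 17% of 20 L = 20*17/100 = 17/5 L
Total solute = 143/100 + 17/5 = 483/100 L
Total volume = 13 + 20 = 33 L
Final concentration = 483/100/33 * 100 = 14.64%

14.64


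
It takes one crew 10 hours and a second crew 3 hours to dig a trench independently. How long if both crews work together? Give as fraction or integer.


Rate of A = 1/10 job per hour
Rate of B = 1/3 job per hour
Combined rate = 1/10 + 1/3
Find common denominator: (3 + 10)/(10*3) = 13/30
Combined rate = 13/30 job per hour
Time together = 1 / (13/30) = 30/13 hours

30/13


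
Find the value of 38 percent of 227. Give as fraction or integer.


Compute 38% of 227
Convert percentage: 38% = 38/100
Multiply: 227 * 38/100
= 8626/100
= 4313/50

4313/50


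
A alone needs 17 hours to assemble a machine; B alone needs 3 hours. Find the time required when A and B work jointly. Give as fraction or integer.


Rate of A = 1/17 job per hour
Rate of B = 1/3 job per hour
Combined rate = 1/17 + 1/3
Find common denominator: (3 + 17)/(17*3) = 20/51
Combined rate = 20/51 job per hour
Time together = 1 / (20/51) = 51/20 hours

51/20


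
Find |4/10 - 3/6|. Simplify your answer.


Simplify: 4/10 = 2/5 and 3/6 = 1/2
Find common denominator: LCD = 10
Convert: 4/10 and 5/10
Difference = |4 - 5|/10 = 1/10
Simplified = 1/10

1/10


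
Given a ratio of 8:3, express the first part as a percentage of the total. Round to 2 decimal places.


Total parts = 8 + 3 = 11
First part fraction = 8/11
Percentage = (8/11) * 100
= 0.727273 * 100
= 72.73%

72.73


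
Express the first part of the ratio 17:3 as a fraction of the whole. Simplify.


Total parts = 17 + 3 = 20
First part fraction = 17/20
Simplify: 17/20 = 17/20

17/20


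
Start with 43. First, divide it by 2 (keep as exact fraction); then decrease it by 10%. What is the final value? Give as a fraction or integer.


Start with 43.
Step 1: Divide by 2: 43 / 2 = 43/2
Step 2: Decrease by 10%: 43/2 * 90/100 = 387/20
Final result = 387/20

387/20


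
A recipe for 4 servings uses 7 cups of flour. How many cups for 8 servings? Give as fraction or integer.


Original: 7 cups for 4 servings
Target servings = 8
Scaling factor = 8/4
New amount = 7 * 8/4
= 56/4
= 14 cups

14


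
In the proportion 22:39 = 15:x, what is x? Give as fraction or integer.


Setting up: 22/39 = 15/x
Cross multiply: 22 * x = 39 * 15
22x = 585
x = 585/22
x = 585/22

585/22


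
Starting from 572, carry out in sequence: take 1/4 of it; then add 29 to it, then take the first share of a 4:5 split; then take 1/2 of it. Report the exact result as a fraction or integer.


Start with 572.
Step 1: Take 1/4: 572 * 1/4 = 143
Step 2: Add 29: 143+29=172; split 4:5 first = 172*4/9 = 688/9
Step 3: Take 1/2: 688/9 * 1/2 = 344/9
Final result = 344/9

344/9


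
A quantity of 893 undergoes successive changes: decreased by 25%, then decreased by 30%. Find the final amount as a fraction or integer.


Start: 893
Step 1: decrease by 25% => multiply by 75/100
  893 * 75/100 = 2679/4
Step 2: decrease by 30% => multiply by 70/100
  2679/4 * 70/100 = 18753/40
Final value = 18753/40

18753/40


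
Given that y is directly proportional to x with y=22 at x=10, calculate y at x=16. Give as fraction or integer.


Direct proportion: y = kx
Find k: k = 22/10 = 11/5
Compute y at x=16: y = 11/5 * 16
y = 176/5

176/5


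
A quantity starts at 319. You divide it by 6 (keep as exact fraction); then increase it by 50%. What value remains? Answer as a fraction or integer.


Start with 319.
Step 1: Divide by 6: 319 / 6 = 319/6
Step 2: Increase by 50%: 319/6 * 150/100 = 319/4
Final result = 319/4

319/4


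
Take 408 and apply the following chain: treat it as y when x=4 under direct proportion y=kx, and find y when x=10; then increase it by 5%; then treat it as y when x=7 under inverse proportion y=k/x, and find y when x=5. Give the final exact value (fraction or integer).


Start with 408.
Step 1: Direct prop: k = (408)/4; new y = k*10 = 408*10/4 = 1020
Step 2: Increase by 5%: 1020 * 105/100 = 1071
Step 3: Inverse prop: k = (1071)*7; new y = k/5 = 1071*7/5 = 7497/5
Final result = 7497/5

7497/5


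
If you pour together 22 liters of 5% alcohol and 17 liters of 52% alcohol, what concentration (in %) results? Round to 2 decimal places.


Solute in mixture 1 = 5% of 22 L = 22*5/100 = 11/10 L
Solute in mixture 2 = 52% of 17 L = 17*52/100 = 221/25 L
Total solute = 11/10 + 221/25 = 497/50 L
Total volume = 22 + 17 = 39 L
Final concentration = 497/50/39 * 100 = 25.49%

25.49


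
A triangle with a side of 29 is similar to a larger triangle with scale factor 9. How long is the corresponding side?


Similar triangles have proportional sides
Scale factor = 9
Smaller side = 29
Corresponding larger side = 29 * 9
= 261

261


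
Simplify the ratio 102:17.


Find GCD(102, 17)
GCD = 17
Divide both by 17: 102/17 = 6, 17/17 = 1
Simplified ratio = 6:1

6:1


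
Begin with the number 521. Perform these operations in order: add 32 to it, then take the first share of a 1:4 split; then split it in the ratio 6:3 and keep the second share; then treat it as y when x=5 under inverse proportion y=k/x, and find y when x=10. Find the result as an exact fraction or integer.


Start with 521.
Step 1: Add 32: 521+32=553; split 1:4 first = 553*1/5 = 553/5
Step 2: Split 6:3, second share = 553/5 * 3/9 = 553/15
Step 3: Inverse prop: k = (553/15)*5; new y = k/10 = 553/15*5/10 = 553/30
Final result = 553/30

553/30


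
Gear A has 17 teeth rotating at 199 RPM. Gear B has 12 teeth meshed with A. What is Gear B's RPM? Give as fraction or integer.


Gear ratio: teeth_A * RPM_A = teeth_B * RPM_B
17 * 199 = 12 * RPM_B
3383 = 12 * RPM_B
RPM_B = 3383 / 12
RPM_B = 3383/12

3383/12


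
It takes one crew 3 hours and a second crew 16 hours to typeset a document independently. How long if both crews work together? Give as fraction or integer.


Rate of A = 1/3 job per hour
Rate of B = 1/16 job per hour
Combined rate = 1/3 + 1/16
Find common denominator: (16 + 3)/(3*16) = 19/48
Combined rate = 19/48 job per hour
Time together = 1 / (19/48) = 48/19 hours

48/19


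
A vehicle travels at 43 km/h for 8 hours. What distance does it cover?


Using distance = speed * time
Speed = 43 km/h
Time = 8 hours
Distance = 43 * 8
= 344 km

344


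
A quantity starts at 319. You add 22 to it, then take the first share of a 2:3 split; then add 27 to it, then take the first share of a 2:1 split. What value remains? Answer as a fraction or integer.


Start with 319.
Step 1: Add 22: 319+22=341; split 2:3 first = 341*2/5 = 682/5
Step 2: Add 27: 682/5+27=817/5; split 2:1 first = 817/5*2/3 = 1634/15
Final result = 1634/15

1634/15


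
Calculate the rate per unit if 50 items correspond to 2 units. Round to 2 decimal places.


Total items = 50
Number of units = 2
Unit rate = 50 / 2
= 25 items per unit

25


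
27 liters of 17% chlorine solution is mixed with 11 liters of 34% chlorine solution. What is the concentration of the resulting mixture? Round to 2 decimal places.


Solute in mixture 1 = 17% of 27 L = 27*17/100 = 459/100 L
Solute in mixture 2 = 34% of 11 L = 11*34/100 = 187/50 L
Total solute = 459/100 + 187/50 = 833/100 L
Total volume = 27 + 11 = 38 L
Final concentration = 833/100/38 * 100 = 21.92%

21.92


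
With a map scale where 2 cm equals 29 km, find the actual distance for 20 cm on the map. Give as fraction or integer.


Map scale: 2 cm = 29 km
Measured distance on map = 20 cm
Set up proportion: 20 * 29 / 2
= 580 / 2
= 290 km

290


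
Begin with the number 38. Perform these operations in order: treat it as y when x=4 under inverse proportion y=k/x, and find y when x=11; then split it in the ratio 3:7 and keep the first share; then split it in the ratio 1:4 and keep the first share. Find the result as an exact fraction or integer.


Start with 38.
Step 1: Inverse prop: k = (38)*4; new y = k/11 = 38*4/11 = 152/11
Step 2: Split 3:7, first share = 152/11 * 3/10 = 228/55
Step 3: Split 1:4, first share = 228/55 * 1/5 = 228/275
Final result = 228/275

228/275


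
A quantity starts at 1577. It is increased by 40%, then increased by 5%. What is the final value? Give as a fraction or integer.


Start: 1577
Step 1: increase by 40% => multiply by 140/100
  1577 * 140/100 = 11039/5
Step 2: increase by 5% => multiply by 105/100
  11039/5 * 105/100 = 231819/100
Final value = 231819/100

231819/100


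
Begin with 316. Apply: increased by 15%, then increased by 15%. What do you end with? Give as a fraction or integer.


Start: 316
Step 1: increase by 15% => multiply by 115/100
  316 * 115/100 = 1817/5
Step 2: increase by 15% => multiply by 115/100
  1817/5 * 115/100 = 41791/100
Final value = 41791/100

41791/100


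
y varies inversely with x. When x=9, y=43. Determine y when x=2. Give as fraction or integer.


Inverse proportion: y = k/x
Find k: k = 9 * 43 = 387
Compute y at x=2: y = 387/2
y = 387/2

387/2


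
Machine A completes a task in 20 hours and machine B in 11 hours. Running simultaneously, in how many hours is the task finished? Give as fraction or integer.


Rate of A = 1/20 job per hour
Rate of B = 1/11 job per hour
Combined rate = 1/20 + 1/11
Find common denominator: (11 + 20)/(20*11) = 31/220
Combined rate = 31/220 job per hour
Time together = 1 / (31/220) = 220/31 hours

220/31


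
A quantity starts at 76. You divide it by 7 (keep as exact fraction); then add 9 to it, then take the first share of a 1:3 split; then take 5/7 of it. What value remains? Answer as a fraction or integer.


Start with 76.
Step 1: Divide by 7: 76 / 7 = 76/7
Step 2: Add 9: 76/7+9=139/7; split 1:3 first = 139/7*1/4 = 139/28
Step 3: Take 5/7: 139/28 * 5/7 = 695/196
Final result = 695/196

695/196


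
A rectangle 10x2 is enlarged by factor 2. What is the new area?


Original dimensions: 10 x 2
Enlargement factor = 2
New width = 10 * 2 = 20
New height = 2 * 2 = 4
New area = 20 * 4 = 80

80


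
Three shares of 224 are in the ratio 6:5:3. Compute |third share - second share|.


Total parts = 6 + 5 + 3 = 14
Value per part = 224 / 14 = 16
Shares: 6*16=96, 5*16=80, 3*16=48
Third share = 48, second share = 80
Difference = |48 - 80| = 32

32


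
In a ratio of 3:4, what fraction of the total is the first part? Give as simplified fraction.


Total parts = 3 + 4 = 7
First part fraction = 3/7
Simplify: 3/7 = 3/7

3/7


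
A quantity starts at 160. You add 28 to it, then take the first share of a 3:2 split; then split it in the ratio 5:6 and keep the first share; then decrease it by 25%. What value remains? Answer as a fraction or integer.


Start with 160.
Step 1: Add 28: 160+28=188; split 3:2 first = 188*3/5 = 564/5
Step 2: Split 5:6, first share = 564/5 * 5/11 = 564/11
Step 3: Decrease by 25%: 564/11 * 75/100 = 423/11
Final result = 423/11

423/11


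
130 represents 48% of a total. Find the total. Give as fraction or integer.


Given: 130 is 48% of the whole
Set up: 130 = 48/100 * whole
whole = 130 * 100 / 48
whole = 13000 / 48
whole = 1625/6

1625/6


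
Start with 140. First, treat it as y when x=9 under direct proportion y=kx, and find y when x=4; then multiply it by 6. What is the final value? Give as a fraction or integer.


Start with 140.
Step 1: Direct prop: k = (140)/9; new y = k*4 = 140*4/9 = 560/9
Step 2: Multiply by 6: 560/9 * 6 = 1120/3
Final result = 1120/3

1120/3


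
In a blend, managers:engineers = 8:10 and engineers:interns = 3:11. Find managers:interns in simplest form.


Given a:b = 8:10 and b:c = 3:11
Make b consistent. Multiply first ratio by 3: a:b = 24:30
Multiply second ratio by 10: b:c = 30:110
Now b = 30 in both, so a:b:c = 24:30:110
Therefore a:c = 24:110
Simplify by GCD: a:c = 12:55

12:55


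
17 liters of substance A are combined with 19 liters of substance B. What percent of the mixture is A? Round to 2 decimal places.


Volume of A = 17 L
Volume of B = 19 L
Total volume = 17 + 19 = 36 L
Percentage of A = (17/36) * 100
= 47.22%

47.22


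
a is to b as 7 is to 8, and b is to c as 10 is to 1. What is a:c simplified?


Given a:b = 7:8 and b:c = 10:1
Make b consistent. Multiply first ratio by 10: a:b = 70:80
Multiply second ratio by 8: b:c = 80:8
Now b = 80 in both, so a:b:c = 70:80:8
Therefore a:c = 70:8
Simplify by GCD: a:c = 35:4

35:4


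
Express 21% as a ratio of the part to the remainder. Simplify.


Part = 21%, Remainder = 79%
Ratio = 21:79
GCD(21, 79) = 1
Simplify: 21:79 = 21:79

21:79


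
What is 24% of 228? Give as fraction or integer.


Compute 24% of 228
Convert percentage: 24% = 24/100
Multiply: 228 * 24/100
= 5472/100
= 1368/25

1368/25


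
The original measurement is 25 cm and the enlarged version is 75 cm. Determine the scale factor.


Original length = 25 cm
Scaled length = 75 cm
Scale factor = 75 / 25
= 3

3


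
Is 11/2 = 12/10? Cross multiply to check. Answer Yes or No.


Cross multiply to check 11/2 = 12/10
Left cross product: 11 * 10 = 110
Right cross product: 2 * 12 = 24
110 != 24
Not equal, so proportions differ => No

No


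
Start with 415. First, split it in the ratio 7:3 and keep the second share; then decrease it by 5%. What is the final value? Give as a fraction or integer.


Start with 415.
Step 1: Split 7:3, second share = 415 * 3/10 = 249/2
Step 2: Decrease by 5%: 249/2 * 95/100 = 4731/40
Final result = 4731/40

4731/40


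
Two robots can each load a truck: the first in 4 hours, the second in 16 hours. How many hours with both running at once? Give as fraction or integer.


Rate of A = 1/4 job per hour
Rate of B = 1/16 job per hour
Combined rate = 1/4 + 1/16
Find common denominator: (16 + 4)/(4*16) = 20/64
Combined rate = 5/16 job per hour
Time together = 1 / (5/16) = 16/5 hours

16/5


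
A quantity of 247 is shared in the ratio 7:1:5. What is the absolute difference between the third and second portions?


Total parts = 7 + 1 + 5 = 13
Value per part = 247 / 13 = 19
Shares: 7*19=133, 1*19=19, 5*19=95
Third share = 95, second share = 19
Difference = |95 - 19| = 76

76


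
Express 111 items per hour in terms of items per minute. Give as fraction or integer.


Converting from per hour to per minute
Rate = 111 items per hour
Divide by 60: 111/60
= 37/20 items per minute

37/20


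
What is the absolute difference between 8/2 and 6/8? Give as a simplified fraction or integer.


Simplify: 8/2 = 4 and 6/8 = 3/4
Find common denominator: LCD = 4
Convert: 16/4 and 3/4
Difference = |16 - 3|/4 = 13/4
Simplified = 13/4

13/4


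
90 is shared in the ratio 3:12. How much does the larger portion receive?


Total parts = 3 + 12 = 15
Value per part = 90 / 15 = 6
First share = 3 * 6 = 18
Second share = 12 * 6 = 72
Larger share = 72

72


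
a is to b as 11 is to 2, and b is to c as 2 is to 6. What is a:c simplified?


Given a:b = 11:2 and b:c = 2:6
Make b consistent. Multiply first ratio by 2: a:b = 22:4
Multiply second ratio by 2: b:c = 4:12
Now b = 4 in both, so a:b:c = 22:4:12
Therefore a:c = 22:12
Simplify by GCD: a:c = 11:6

11:6


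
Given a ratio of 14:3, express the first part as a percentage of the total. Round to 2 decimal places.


Total parts = 14 + 3 = 17
First part fraction = 14/17
Percentage = (14/17) * 100
= 0.823529 * 100
= 82.35%

82.35


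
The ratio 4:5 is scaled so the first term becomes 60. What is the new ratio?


Original ratio: 4:5
First term target: 60
Scale factor = 60 / 4 = 15
Multiply second term: 5 * 15 = 75
Equivalent ratio = 60:75

60:75


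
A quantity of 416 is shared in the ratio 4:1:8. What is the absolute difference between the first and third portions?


Total parts = 4 + 1 + 8 = 13
Value per part = 416 / 13 = 32
Shares: 4*32=128, 1*32=32, 8*32=256
First share = 128, third share = 256
Difference = |128 - 256| = 128

128


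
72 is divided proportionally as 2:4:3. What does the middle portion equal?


Ratio = 2:4:3
Total parts = 2 + 4 + 3 = 9
Value per part = 72 / 9 = 8
First share = 2 * 8 = 16
Middle share = 4 * 8 = 32
Third share = 3 * 8 = 24

32


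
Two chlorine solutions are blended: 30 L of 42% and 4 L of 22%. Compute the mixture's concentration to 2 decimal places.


Solute in mixture 1 = 42% of 30 L = 30*42/100 = 63/5 L
Solute in mixture 2 = 22% of 4 L = 4*22/100 = 22/25 L
Total solute = 63/5 + 22/25 = 337/25 L
Total volume = 30 + 4 = 34 L
Final concentration = 337/25/34 * 100 = 39.65%

39.65


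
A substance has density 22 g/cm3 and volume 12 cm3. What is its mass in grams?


Using mass = density * volume
Density = 22 g/cm3
Volume = 12 cm3
Mass = 22 * 12
= 264 g

264


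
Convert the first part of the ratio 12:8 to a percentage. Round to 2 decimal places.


Total parts = 12 + 8 = 20
First part fraction = 12/20
Percentage = (12/20) * 100
= 0.6 * 100
= 60.00%

60.00


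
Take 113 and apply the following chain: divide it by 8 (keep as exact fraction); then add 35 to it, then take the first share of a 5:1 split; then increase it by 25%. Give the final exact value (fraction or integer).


Start with 113.
Step 1: Divide by 8: 113 / 8 = 113/8
Step 2: Add 35: 113/8+35=393/8; split 5:1 first = 393/8*5/6 = 655/16
Step 3: Increase by 25%: 655/16 * 125/100 = 3275/64
Final result = 3275/64

3275/64


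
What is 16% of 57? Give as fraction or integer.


Compute 16% of 57
Convert percentage: 16% = 16/100
Multiply: 57 * 16/100
= 912/100
= 228/25

228/25


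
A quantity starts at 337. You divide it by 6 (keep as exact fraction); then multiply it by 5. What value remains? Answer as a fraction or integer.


Start with 337.
Step 1: Divide by 6: 337 / 6 = 337/6
Step 2: Multiply by 5: 337/6 * 5 = 1685/6
Final result = 1685/6

1685/6


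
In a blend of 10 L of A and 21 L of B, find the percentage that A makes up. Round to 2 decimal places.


Volume of A = 10 L
Volume of B = 21 L
Total volume = 10 + 21 = 31 L
Percentage of A = (10/31) * 100
= 32.26%

32.26


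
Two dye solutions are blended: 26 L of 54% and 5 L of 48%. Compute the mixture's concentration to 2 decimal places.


Solute in mixture 1 = 54% of 26 L = 26*54/100 = 351/25 L
Solute in mixture 2 = 48% of 5 L = 5*48/100 = 12/5 L
Total solute = 351/25 + 12/5 = 411/25 L
Total volume = 26 + 5 = 31 L
Final concentration = 411/25/31 * 100 = 53.03%

53.03


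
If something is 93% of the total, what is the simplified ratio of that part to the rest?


Part = 93%, Remainder = 7%
Ratio = 93:7
GCD(93, 7) = 1
Simplify: 93:7 = 93:7

93:7


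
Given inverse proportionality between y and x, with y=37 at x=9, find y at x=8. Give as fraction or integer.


Inverse proportion: y = k/x
Find k: k = 9 * 37 = 333
Compute y at x=8: y = 333/8
y = 333/8

333/8


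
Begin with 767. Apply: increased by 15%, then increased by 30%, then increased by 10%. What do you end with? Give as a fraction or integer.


Start: 767
Step 1: increase by 15% => multiply by 115/100
  767 * 115/100 = 17641/20
Step 2: increase by 30% => multiply by 130/100
  17641/20 * 130/100 = 229333/200
Step 3: increase by 10% => multiply by 110/100
  229333/200 * 110/100 = 2522663/2000
Final value = 2522663/2000

2522663/2000


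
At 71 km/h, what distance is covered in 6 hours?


Using distance = speed * time
Speed = 71 km/h
Time = 6 hours
Distance = 71 * 6
= 426 km

426


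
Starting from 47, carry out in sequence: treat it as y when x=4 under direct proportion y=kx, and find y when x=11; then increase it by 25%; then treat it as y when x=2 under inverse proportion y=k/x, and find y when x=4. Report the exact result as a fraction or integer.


Start with 47.
Step 1: Direct prop: k = (47)/4; new y = k*11 = 47*11/4 = 517/4
Step 2: Increase by 25%: 517/4 * 125/100 = 2585/16
Step 3: Inverse prop: k = (2585/16)*2; new y = k/4 = 2585/16*2/4 = 2585/32
Final result = 2585/32

2585/32


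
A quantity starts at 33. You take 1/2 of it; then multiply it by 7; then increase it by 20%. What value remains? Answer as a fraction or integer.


Start with 33.
Step 1: Take 1/2: 33 * 1/2 = 33/2
Step 2: Multiply by 7: 33/2 * 7 = 231/2
Step 3: Increase by 20%: 231/2 * 120/100 = 693/5
Final result = 693/5

693/5


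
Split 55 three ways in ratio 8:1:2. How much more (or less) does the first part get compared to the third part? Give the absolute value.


Total parts = 8 + 1 + 2 = 11
Value per part = 55 / 11 = 5
Shares: 8*5=40, 1*5=5, 2*5=10
First share = 40, third share = 10
Difference = |40 - 10| = 30

30


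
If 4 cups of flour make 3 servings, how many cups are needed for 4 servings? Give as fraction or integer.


Original: 4 cups for 3 servings
Target servings = 4
Scaling factor = 4/3
New amount = 4 * 4/3
= 16/3
= 16/3 cups

16/3


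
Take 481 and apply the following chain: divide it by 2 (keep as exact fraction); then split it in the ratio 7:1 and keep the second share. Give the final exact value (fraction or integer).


Start with 481.
Step 1: Divide by 2: 481 / 2 = 481/2
Step 2: Split 7:1, second share = 481/2 * 1/8 = 481/16
Final result = 481/16

481/16


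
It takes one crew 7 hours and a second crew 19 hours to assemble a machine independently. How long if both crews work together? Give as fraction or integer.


Rate of A = 1/7 job per hour
Rate of B = 1/19 job per hour
Combined rate = 1/7 + 1/19
Find common denominator: (19 + 7)/(7*19) = 26/133
Combined rate = 26/133 job per hour
Time together = 1 / (26/133) = 133/26 hours

133/26


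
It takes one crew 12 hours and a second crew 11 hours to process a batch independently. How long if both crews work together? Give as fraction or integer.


Rate of A = 1/12 job per hour
Rate of B = 1/11 job per hour
Combined rate = 1/12 + 1/11
Find common denominator: (11 + 12)/(12*11) = 23/132
Combined rate = 23/132 job per hour
Time together = 1 / (23/132) = 132/23 hours

132/23


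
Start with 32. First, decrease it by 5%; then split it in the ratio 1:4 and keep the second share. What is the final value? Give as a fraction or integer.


Start with 32.
Step 1: Decrease by 5%: 32 * 95/100 = 152/5
Step 2: Split 1:4, second share = 152/5 * 4/5 = 608/25
Final result = 608/25

608/25


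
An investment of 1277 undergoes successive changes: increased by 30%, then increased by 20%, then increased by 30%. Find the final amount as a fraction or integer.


Start: 1277
Step 1: increase by 30% => multiply by 130/100
  1277 * 130/100 = 16601/10
Step 2: increase by 20% => multiply by 120/100
  16601/10 * 120/100 = 49803/25
Step 3: increase by 30% => multiply by 130/100
  49803/25 * 130/100 = 647439/250
Final value = 647439/250

647439/250


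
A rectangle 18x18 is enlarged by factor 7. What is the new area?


Original dimensions: 18 x 18
Enlargement factor = 7
New width = 18 * 7 = 126
New height = 18 * 7 = 126
New area = 126 * 126 = 15876

15876


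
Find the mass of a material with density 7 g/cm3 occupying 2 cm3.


Using mass = density * volume
Density = 7 g/cm3
Volume = 2 cm3
Mass = 7 * 2
= 14 g

14


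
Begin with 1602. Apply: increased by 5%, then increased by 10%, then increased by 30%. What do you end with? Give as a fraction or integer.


Start: 1602
Step 1: increase by 5% => multiply by 105/100
  1602 * 105/100 = 16821/10
Step 2: increase by 10% => multiply by 110/100
  16821/10 * 110/100 = 185031/100
Step 3: increase by 30% => multiply by 130/100
  185031/100 * 130/100 = 2405403/1000
Final value = 2405403/1000

2405403/1000


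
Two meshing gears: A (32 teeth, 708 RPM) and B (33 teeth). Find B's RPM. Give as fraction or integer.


Gear ratio: teeth_A * RPM_A = teeth_B * RPM_B
32 * 708 = 33 * RPM_B
22656 = 33 * RPM_B
RPM_B = 22656 / 33
RPM_B = 7552/11

7552/11


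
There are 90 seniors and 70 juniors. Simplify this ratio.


Find GCD(90, 70)
GCD = 10
Divide both by 10: 90/10 = 9, 70/10 = 7
Simplified ratio = 9:7

9:7


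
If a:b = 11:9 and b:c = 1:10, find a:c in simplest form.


Given a:b = 11:9 and b:c = 1:10
Make b consistent. Multiply first ratio by 1: a:b = 11:9
Multiply second ratio by 9: b:c = 9:90
Now b = 9 in both, so a:b:c = 11:9:90
Therefore a:c = 11:90
Simplify by GCD: a:c = 11:90

11:90


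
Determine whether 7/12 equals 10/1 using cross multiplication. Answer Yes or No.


Cross multiply to check 7/12 = 10/1
Left cross product: 7 * 1 = 7
Right cross product: 12 * 10 = 120
7 != 120
Not equal, so proportions differ => No

No


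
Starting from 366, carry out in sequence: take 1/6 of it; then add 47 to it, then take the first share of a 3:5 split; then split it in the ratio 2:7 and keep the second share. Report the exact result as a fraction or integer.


Start with 366.
Step 1: Take 1/6: 366 * 1/6 = 61
Step 2: Add 47: 61+47=108; split 3:5 first = 108*3/8 = 81/2
Step 3: Split 2:7, second share = 81/2 * 7/9 = 63/2
Final result = 63/2

63/2


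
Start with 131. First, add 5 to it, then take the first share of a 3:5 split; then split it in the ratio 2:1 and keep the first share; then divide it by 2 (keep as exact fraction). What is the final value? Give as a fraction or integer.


Start with 131.
Step 1: Add 5: 131+5=136; split 3:5 first = 136*3/8 = 51
Step 2: Split 2:1, first share = 51 * 2/3 = 34
Step 3: Divide by 2: 34 / 2 = 17
Final result = 17

17


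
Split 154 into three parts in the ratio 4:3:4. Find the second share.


Ratio = 4:3:4
Total parts = 4 + 3 + 4 = 11
Value per part = 154 / 11 = 14
First share = 4 * 14 = 56
Middle share = 3 * 14 = 42
Third share = 4 * 14 = 56

42


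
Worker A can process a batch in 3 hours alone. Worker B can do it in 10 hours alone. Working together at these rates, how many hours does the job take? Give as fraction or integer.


Rate of A = 1/3 job per hour
Rate of B = 1/10 job per hour
Combined rate = 1/3 + 1/10
Find common denominator: (10 + 3)/(3*10) = 13/30
Combined rate = 13/30 job per hour
Time together = 1 / (13/30) = 30/13 hours

30/13


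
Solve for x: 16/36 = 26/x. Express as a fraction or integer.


Setting up: 16/36 = 26/x
Cross multiply: 16 * x = 36 * 26
16x = 936
x = 936/16
x = 117/2

117/2


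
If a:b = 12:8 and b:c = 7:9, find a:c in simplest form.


Given a:b = 12:8 and b:c = 7:9
Make b consistent. Multiply first ratio by 7: a:b = 84:56
Multiply second ratio by 8: b:c = 56:72
Now b = 56 in both, so a:b:c = 84:56:72
Therefore a:c = 84:72
Simplify by GCD: a:c = 7:6

7:6


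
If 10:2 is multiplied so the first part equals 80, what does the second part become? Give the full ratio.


Original ratio: 10:2
First term target: 80
Scale factor = 80 / 10 = 8
Multiply second term: 2 * 8 = 16
Equivalent ratio = 80:16

80:16


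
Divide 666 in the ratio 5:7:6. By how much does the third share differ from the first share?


Total parts = 5 + 7 + 6 = 18
Value per part = 666 / 18 = 37
Shares: 5*37=185, 7*37=259, 6*37=222
Third share = 222, first share = 185
Difference = |222 - 185| = 37

37


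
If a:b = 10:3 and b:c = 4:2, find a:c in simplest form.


Given a:b = 10:3 and b:c = 4:2
Make b consistent. Multiply first ratio by 4: a:b = 40:12
Multiply second ratio by 3: b:c = 12:6
Now b = 12 in both, so a:b:c = 40:12:6
Therefore a:c = 40:6
Simplify by GCD: a:c = 20:3

20:3


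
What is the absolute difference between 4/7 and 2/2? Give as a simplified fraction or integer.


Simplify: 4/7 = 4/7 and 2/2 = 1
Find common denominator: LCD = 7
Convert: 4/7 and 7/7
Difference = |4 - 7|/7 = 3/7
Simplified = 3/7

3/7


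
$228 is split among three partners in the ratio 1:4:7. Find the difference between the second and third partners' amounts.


Total parts = 1 + 4 + 7 = 12
Value per part = 228 / 12 = 19
Shares: 1*19=19, 4*19=76, 7*19=133
Second share = 76, third share = 133
Difference = |76 - 133| = 57

57


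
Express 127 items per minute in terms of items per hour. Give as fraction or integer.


Converting from per minute to per hour
Rate = 127 items per minute
Multiply by 60: 127 * 60
= 7620 items per hour

7620


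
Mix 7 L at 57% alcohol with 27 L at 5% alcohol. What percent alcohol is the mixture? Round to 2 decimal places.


Solute in mixture 1 = 57% of 7 L = 7*57/100 = 399/100 L
Solute in mixture 2 = 5% of 27 L = 27*5/100 = 27/20 L
Total solute = 399/100 + 27/20 = 267/50 L
Total volume = 7 + 27 = 34 L
Final concentration = 267/50/34 * 100 = 15.71%

15.71


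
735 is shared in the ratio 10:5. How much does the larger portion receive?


Total parts = 10 + 5 = 15
Value per part = 735 / 15 = 49
First share = 10 * 49 = 490
Second share = 5 * 49 = 245
Larger share = 490

490


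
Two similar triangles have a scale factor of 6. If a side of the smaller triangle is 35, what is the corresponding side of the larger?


Similar triangles have proportional sides
Scale factor = 6
Smaller side = 35
Corresponding larger side = 35 * 6
= 210

210


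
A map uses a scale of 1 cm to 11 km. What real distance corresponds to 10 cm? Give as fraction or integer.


Map scale: 1 cm = 11 km
Measured distance on map = 10 cm
Set up proportion: 10 * 11 / 1
= 110 / 1
= 110 km

110


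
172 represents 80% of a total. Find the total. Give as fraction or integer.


Given: 172 is 80% of the whole
Set up: 172 = 80/100 * whole
whole = 172 * 100 / 80
whole = 17200 / 80
whole = 215

215


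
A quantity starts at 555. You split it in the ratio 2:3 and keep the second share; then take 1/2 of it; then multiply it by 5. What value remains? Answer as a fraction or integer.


Start with 555.
Step 1: Split 2:3, second share = 555 * 3/5 = 333
Step 2: Take 1/2: 333 * 1/2 = 333/2
Step 3: Multiply by 5: 333/2 * 5 = 1665/2
Final result = 1665/2

1665/2


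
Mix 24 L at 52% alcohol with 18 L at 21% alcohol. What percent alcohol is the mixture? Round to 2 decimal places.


Solute in mixture 1 = 52% of 24 L = 24*52/100 = 312/25 L
Solute in mixture 2 = 21% of 18 L = 18*21/100 = 189/50 L
Total solute = 312/25 + 189/50 = 813/50 L
Total volume = 24 + 18 = 42 L
Final concentration = 813/50/42 * 100 = 38.71%

38.71


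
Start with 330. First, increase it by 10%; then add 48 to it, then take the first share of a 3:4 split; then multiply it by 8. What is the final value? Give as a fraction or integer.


Start with 330.
Step 1: Increase by 10%: 330 * 110/100 = 363
Step 2: Add 48: 363+48=411; split 3:4 first = 411*3/7 = 1233/7
Step 3: Multiply by 8: 1233/7 * 8 = 9864/7
Final result = 9864/7

9864/7


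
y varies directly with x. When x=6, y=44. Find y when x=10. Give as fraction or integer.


Direct proportion: y = kx
Find k: k = 44/6 = 22/3
Compute y at x=10: y = 22/3 * 10
y = 220/3

220/3


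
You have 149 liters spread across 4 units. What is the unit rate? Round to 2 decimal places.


Total liters = 149
Number of units = 4
Unit rate = 149 / 4
= 37.25 liters per unit

37.25


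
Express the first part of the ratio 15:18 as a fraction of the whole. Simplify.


Total parts = 15 + 18 = 33
First part fraction = 15/33
Simplify: 15/33 = 5/11

5/11


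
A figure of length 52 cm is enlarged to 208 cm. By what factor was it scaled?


Original length = 52 cm
Scaled length = 208 cm
Scale factor = 208 / 52
= 4

4


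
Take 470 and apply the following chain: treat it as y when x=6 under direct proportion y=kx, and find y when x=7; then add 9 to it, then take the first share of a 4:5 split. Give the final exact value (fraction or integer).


Start with 470.
Step 1: Direct prop: k = (470)/6; new y = k*7 = 470*7/6 = 1645/3
Step 2: Add 9: 1645/3+9=1672/3; split 4:5 first = 1672/3*4/9 = 6688/27
Final result = 6688/27

6688/27


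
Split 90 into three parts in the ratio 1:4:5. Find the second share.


Ratio = 1:4:5
Total parts = 1 + 4 + 5 = 10
Value per part = 90 / 10 = 9
First share = 1 * 9 = 9
Middle share = 4 * 9 = 36
Third share = 5 * 9 = 45

36


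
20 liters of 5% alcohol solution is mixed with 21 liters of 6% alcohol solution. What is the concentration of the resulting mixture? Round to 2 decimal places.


Solute in mixture 1 = 5% of 20 L = 20*5/100 = 1 L
Solute in mixture 2 = 6% of 21 L = 21*6/100 = 63/50 L
Total solute = 1 + 63/50 = 113/50 L
Total volume = 20 + 21 = 41 L
Final concentration = 113/50/41 * 100 = 5.51%

5.51


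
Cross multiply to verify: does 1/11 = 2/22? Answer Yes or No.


Cross multiply to check 1/11 = 2/22
Left cross product: 1 * 22 = 22
Right cross product: 11 * 2 = 22
22 = 22
Equal, so proportions match => Yes

Yes


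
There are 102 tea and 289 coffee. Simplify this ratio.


Find GCD(102, 289)
GCD = 17
Divide both by 17: 102/17 = 6, 289/17 = 17
Simplified ratio = 6:17

6:17


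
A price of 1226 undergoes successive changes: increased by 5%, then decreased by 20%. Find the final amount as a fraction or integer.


Start: 1226
Step 1: increase by 5% => multiply by 105/100
  1226 * 105/100 = 12873/10
Step 2: decrease by 20% => multiply by 80/100
  12873/10 * 80/100 = 25746/25
Final value = 25746/25

25746/25


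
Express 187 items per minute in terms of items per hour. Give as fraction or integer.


Converting from per minute to per hour
Rate = 187 items per minute
Multiply by 60: 187 * 60
= 11220 items per hour

11220


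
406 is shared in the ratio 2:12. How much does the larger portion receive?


Total parts = 2 + 12 = 14
Value per part = 406 / 14 = 29
First share = 2 * 29 = 58
Second share = 12 * 29 = 348
Larger share = 348

348


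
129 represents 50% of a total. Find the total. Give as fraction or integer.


Given: 129 is 50% of the whole
Set up: 129 = 50/100 * whole
whole = 129 * 100 / 50
whole = 12900 / 50
whole = 258

258


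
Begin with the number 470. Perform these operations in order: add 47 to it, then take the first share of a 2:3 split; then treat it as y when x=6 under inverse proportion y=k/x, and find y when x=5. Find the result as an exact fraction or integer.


Start with 470.
Step 1: Add 47: 470+47=517; split 2:3 first = 517*2/5 = 1034/5
Step 2: Inverse prop: k = (1034/5)*6; new y = k/5 = 1034/5*6/5 = 6204/25
Final result = 6204/25

6204/25


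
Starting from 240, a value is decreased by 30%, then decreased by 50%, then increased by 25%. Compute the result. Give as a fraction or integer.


Start: 240
Step 1: decrease by 30% => multiply by 70/100
  240 * 70/100 = 168
Step 2: decrease by 50% => multiply by 50/100
  168 * 50/100 = 84
Step 3: increase by 25% => multiply by 125/100
  84 * 125/100 = 105
Final value = 105

105


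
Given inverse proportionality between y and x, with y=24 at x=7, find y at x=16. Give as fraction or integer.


Inverse proportion: y = k/x
Find k: k = 7 * 24 = 168
Compute y at x=16: y = 168/16
y = 21/2

21/2


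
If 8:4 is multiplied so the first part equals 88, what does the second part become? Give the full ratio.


Original ratio: 8:4
First term target: 88
Scale factor = 88 / 8 = 11
Multiply second term: 4 * 11 = 44
Equivalent ratio = 88:44

88:44


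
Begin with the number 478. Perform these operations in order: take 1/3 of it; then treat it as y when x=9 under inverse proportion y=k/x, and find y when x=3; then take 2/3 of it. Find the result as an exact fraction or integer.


Start with 478.
Step 1: Take 1/3: 478 * 1/3 = 478/3
Step 2: Inverse prop: k = (478/3)*9; new y = k/3 = 478/3*9/3 = 478
Step 3: Take 2/3: 478 * 2/3 = 956/3
Final result = 956/3

956/3


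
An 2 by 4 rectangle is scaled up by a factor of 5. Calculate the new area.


Original dimensions: 2 x 4
Enlargement factor = 5
New width = 2 * 5 = 10
New height = 4 * 5 = 20
New area = 10 * 20 = 200

200


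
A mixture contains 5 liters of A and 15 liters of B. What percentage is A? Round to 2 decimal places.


Volume of A = 5 L
Volume of B = 15 L
Total volume = 5 + 15 = 20 L
Percentage of A = (5/20) * 100
= 25.00%

25.00


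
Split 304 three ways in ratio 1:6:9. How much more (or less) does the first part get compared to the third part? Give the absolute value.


Total parts = 1 + 6 + 9 = 16
Value per part = 304 / 16 = 19
Shares: 1*19=19, 6*19=114, 9*19=171
First share = 19, third share = 171
Difference = |19 - 171| = 152

152


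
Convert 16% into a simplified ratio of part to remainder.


Part = 16%, Remainder = 84%
Ratio = 16:84
GCD(16, 84) = 4
Simplify: 4:21 = 4:21

4:21


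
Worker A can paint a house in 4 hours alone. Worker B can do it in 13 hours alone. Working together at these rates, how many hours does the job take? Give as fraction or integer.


Rate of A = 1/4 job per hour
Rate of B = 1/13 job per hour
Combined rate = 1/4 + 1/13
Find common denominator: (13 + 4)/(4*13) = 17/52
Combined rate = 17/52 job per hour
Time together = 1 / (17/52) = 52/17 hours

52/17


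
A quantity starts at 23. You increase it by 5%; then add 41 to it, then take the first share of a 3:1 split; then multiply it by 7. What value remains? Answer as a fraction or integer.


Start with 23.
Step 1: Increase by 5%: 23 * 105/100 = 483/20
Step 2: Add 41: 483/20+41=1303/20; split 3:1 first = 1303/20*3/4 = 3909/80
Step 3: Multiply by 7: 3909/80 * 7 = 27363/80
Final result = 27363/80

27363/80


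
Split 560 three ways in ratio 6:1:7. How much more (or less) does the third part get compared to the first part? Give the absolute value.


Total parts = 6 + 1 + 7 = 14
Value per part = 560 / 14 = 40
Shares: 6*40=240, 1*40=40, 7*40=280
Third share = 280, first share = 240
Difference = |280 - 240| = 40

40


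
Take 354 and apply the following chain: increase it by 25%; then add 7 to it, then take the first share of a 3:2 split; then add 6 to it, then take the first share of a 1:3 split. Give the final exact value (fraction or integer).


Start with 354.
Step 1: Increase by 25%: 354 * 125/100 = 885/2
Step 2: Add 7: 885/2+7=899/2; split 3:2 first = 899/2*3/5 = 2697/10
Step 3: Add 6: 2697/10+6=2757/10; split 1:3 first = 2757/10*1/4 = 2757/40
Final result = 2757/40

2757/40


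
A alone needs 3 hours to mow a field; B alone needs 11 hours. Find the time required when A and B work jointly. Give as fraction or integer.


Rate of A = 1/3 job per hour
Rate of B = 1/11 job per hour
Combined rate = 1/3 + 1/11
Find common denominator: (11 + 3)/(3*11) = 14/33
Combined rate = 14/33 job per hour
Time together = 1 / (14/33) = 33/14 hours

33/14


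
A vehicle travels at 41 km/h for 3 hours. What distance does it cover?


Using distance = speed * time
Speed = 41 km/h
Time = 3 hours
Distance = 41 * 3
= 123 km

123


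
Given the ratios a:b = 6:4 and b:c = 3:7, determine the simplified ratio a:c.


Given a:b = 6:4 and b:c = 3:7
Make b consistent. Multiply first ratio by 3: a:b = 18:12
Multiply second ratio by 4: b:c = 12:28
Now b = 12 in both, so a:b:c = 18:12:28
Therefore a:c = 18:28
Simplify by GCD: a:c = 9:14

9:14
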